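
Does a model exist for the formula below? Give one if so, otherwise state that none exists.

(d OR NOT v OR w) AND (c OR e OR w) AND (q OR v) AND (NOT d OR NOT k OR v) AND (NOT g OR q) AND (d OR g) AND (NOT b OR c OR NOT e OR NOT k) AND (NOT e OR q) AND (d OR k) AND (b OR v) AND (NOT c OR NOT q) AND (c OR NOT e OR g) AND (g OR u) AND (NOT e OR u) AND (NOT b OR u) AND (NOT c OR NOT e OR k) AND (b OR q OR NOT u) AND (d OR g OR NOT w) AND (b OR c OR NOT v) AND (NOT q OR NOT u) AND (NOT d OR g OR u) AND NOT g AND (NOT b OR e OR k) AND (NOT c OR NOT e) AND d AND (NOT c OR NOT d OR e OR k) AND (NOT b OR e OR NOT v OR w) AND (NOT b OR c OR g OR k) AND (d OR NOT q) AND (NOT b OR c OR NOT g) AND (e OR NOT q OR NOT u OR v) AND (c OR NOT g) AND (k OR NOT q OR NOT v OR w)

k = True; d = True; q = False; e = False; u = True; v = True; g = False; b = True; w = True; c = False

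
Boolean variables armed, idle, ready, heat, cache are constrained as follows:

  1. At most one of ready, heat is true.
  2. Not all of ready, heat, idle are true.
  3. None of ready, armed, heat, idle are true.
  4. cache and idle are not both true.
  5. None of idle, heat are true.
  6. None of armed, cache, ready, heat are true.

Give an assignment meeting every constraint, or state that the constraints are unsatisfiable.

armed = False, idle = False, ready = False, heat = False, cache = False

  (1) {ready, heat}: 0 true — at most one ✓
  (2) {ready, heat, idle}: 0/3 true — not all ✓
  (3) {ready, armed, heat, idle}: 0 true — none ✓
  (4) cache=F, idle=F — not both ✓
  (5) {idle, heat}: 0 true — none ✓
  (6) {armed, cache, ready, heat}: 0 true — none ✓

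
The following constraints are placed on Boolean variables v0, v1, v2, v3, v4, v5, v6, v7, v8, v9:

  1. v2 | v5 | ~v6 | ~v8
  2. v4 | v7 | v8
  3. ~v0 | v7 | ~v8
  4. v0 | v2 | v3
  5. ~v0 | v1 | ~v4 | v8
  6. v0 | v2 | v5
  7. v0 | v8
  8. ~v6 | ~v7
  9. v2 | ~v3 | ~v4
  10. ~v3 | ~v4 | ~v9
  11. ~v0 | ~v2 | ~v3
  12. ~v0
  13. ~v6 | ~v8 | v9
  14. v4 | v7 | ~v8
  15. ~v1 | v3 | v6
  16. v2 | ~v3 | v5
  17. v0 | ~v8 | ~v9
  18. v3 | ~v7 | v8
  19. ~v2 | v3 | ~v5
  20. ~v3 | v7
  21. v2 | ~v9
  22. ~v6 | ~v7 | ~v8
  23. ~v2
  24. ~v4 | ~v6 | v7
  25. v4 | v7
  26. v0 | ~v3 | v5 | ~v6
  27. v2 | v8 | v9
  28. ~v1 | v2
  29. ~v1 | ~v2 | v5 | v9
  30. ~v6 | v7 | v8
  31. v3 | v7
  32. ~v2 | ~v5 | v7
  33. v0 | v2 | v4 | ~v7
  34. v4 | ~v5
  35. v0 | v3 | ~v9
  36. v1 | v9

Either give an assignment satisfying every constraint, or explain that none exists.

The formula is unsatisfiable.

Case v2 = True:
  Clause (~v2) is falsified — contradiction.
Case v2 = False:
  (~v0) forces v0 = False.
  (v0 | v2 | v3) forces v3 = True.
  (v0 | v2 | v5) forces v5 = True.
  (v0 | v8) forces v8 = True.
  (v2 | ~v3 | ~v4) forces v4 = False.
  Clause (v4 | ~v5) is falsified — contradiction.
Both cases fail, so the formula is unsatisfiable.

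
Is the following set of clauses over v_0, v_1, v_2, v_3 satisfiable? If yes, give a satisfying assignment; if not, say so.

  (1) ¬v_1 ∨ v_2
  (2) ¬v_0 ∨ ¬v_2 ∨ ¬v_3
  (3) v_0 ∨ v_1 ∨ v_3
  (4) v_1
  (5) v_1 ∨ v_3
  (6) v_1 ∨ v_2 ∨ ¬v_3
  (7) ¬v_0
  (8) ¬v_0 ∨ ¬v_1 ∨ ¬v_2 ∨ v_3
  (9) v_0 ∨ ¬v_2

Unsatisfiable

Case v_0 = True:
  Clause (¬v_0) is falsified — contradiction.
Case v_0 = False:
  (v_1) forces v_1 = True.
  (¬v_1 ∨ v_2) forces v_2 = True.
  Clause (v_0 ∨ ¬v_2) is falsified — contradiction.
Both cases fail, so the formula is unsatisfiable.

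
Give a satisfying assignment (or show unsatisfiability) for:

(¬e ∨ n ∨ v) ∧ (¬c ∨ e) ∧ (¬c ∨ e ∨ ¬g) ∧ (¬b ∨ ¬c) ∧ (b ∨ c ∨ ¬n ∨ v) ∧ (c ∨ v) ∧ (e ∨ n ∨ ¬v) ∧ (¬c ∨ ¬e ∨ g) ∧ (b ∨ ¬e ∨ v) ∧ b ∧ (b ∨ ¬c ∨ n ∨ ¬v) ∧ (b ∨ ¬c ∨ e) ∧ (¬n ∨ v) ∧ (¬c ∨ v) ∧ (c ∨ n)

e: False, n: True, g: False, b: True, c: False, v: True

Unit clause (b) forces b = True.
In (¬b ∨ ¬c) only ¬c is left, so c = False.
In (c ∨ v) only v is left, so v = True.
In (c ∨ n) only n is left, so n = True.
Set e = False.
Set g = False.
All clauses satisfied.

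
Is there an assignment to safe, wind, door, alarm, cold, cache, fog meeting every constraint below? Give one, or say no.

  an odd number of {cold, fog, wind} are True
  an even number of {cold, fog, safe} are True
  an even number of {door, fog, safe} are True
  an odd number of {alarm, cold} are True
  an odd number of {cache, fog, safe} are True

safe = True, wind = False, door = False, alarm = True, cold = False, cache = True, fog = True

{cold, fog, wind}: 1 true → odd ✓
{cold, fog, safe}: 2 true → even ✓
{door, fog, safe}: 2 true → even ✓
{alarm, cold}: 1 true → odd ✓
{cache, fog, safe}: 3 true → odd ✓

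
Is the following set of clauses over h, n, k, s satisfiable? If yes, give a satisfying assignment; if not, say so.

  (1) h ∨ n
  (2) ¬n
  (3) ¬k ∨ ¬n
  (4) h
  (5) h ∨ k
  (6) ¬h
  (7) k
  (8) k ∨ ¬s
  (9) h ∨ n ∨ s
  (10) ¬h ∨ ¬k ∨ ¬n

The formula is unsatisfiable.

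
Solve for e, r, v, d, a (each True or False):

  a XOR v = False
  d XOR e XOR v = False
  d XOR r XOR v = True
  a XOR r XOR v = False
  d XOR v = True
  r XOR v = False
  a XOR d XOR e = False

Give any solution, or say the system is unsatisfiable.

e = True; r = False; v = False; d = True; a = False

a XOR v = F XOR F = False ✓
d XOR e XOR v = T XOR T XOR F = False ✓
d XOR r XOR v = T XOR F XOR F = True ✓
a XOR r XOR v = F XOR F XOR F = False ✓
d XOR v = T XOR F = True ✓
r XOR v = F XOR F = False ✓
a XOR d XOR e = F XOR T XOR T = False ✓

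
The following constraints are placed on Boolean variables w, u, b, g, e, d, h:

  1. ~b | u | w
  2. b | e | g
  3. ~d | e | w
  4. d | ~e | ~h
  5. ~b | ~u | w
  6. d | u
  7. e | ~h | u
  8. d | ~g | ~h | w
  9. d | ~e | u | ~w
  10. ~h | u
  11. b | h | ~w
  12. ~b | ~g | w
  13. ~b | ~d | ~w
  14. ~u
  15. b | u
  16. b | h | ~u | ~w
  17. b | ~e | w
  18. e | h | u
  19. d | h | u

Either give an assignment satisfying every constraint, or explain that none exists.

Case u = True:
  Clause (~u) is falsified — contradiction.
Case u = False:
  (d | u) forces d = True.
  (~h | u) forces h = False.
  (b | u) forces b = True.
  (~b | u | w) forces w = True.
  Clause (~b | ~d | ~w) is falsified — contradiction.
Both cases fail, so the formula is unsatisfiable.

No satisfying assignment exists.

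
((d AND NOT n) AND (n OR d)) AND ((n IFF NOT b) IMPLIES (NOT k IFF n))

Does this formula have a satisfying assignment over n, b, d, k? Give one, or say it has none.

n = False; b = False; d = True; k = False

  (d AND NOT n) AND (n OR d) = True
    d AND NOT n = True
      NOT n = True
    n OR d = True
  (n IFF NOT b) IMPLIES (NOT k IFF n) = True
    n IFF NOT b = False
      NOT b = True
    NOT k IFF n = False
      NOT k = True
Both conjuncts True, so the formula holds.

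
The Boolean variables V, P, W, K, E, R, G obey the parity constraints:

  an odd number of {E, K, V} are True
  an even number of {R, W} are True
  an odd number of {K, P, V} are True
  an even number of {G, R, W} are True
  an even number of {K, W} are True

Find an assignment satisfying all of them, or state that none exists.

V: True, P: False, W: False, K: False, E: False, R: False, G: False

{E, K, V}: 1 true → odd ✓
{R, W}: 0 true → even ✓
{K, P, V}: 1 true → odd ✓
{G, R, W}: 0 true → even ✓
{K, W}: 0 true → even ✓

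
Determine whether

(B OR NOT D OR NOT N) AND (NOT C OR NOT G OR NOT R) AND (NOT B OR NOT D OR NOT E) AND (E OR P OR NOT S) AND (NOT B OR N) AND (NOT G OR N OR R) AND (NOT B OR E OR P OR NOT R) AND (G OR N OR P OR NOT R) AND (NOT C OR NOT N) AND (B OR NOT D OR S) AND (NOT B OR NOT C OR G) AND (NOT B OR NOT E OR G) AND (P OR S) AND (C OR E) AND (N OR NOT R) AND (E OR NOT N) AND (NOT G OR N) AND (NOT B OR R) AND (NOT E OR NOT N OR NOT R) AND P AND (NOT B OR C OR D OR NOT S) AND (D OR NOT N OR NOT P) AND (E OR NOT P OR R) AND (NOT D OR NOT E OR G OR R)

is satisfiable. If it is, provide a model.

R = False, G = False, B = False, E = True, D = False, C = False, S = True, N = False, P = True

Unit clause (P) forces P = True.
Set R = False.
  then (NOT B OR R) forces B = False.
  then (E OR NOT P OR R) forces E = True.
Try G = True:
  (NOT G OR N OR R) forces N = True.
  (B OR NOT D OR NOT N) forces D = False.
  clause (D OR NOT N OR NOT P) is falsified — backtrack.
So G = False.
  then (NOT D OR NOT E OR G OR R) forces D = False.
  then (D OR NOT N OR NOT P) forces N = False.
Set C = False.
Set S = True.
All clauses satisfied.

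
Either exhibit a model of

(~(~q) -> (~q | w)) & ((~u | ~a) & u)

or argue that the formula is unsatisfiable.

w = True, a = False, q = True, u = True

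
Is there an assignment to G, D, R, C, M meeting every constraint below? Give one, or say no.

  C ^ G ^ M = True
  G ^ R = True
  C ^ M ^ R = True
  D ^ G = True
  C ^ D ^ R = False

Adding constraints 1, 2, 3 mod 2: every variable appears an even number of times on the left, so the left side is 0.
But the right sides sum to 1 (mod 2). 0 ≠ 1 — the system is inconsistent.

Unsatisfiable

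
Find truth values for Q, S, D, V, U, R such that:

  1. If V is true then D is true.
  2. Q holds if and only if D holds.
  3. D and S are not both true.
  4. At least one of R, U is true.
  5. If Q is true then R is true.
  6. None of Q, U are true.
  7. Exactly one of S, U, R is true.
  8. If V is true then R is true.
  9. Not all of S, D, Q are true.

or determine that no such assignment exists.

Q=F, S=F, D=F, V=F, U=F, R=T

  (1) V=F ⇒ D: vacuous ✓
  (2) Q=F, D=F — same ✓
  (3) D=F, S=F — not both ✓
  (4) {R, U}: 1 true — at least one ✓
  (5) Q=F ⇒ R: vacuous ✓
  (6) {Q, U}: 0 true — none ✓
  (7) {S, U, R}: 1 true — exactly one ✓
  (8) V=F ⇒ R: vacuous ✓
  (9) {S, D, Q}: 0/3 true — not all ✓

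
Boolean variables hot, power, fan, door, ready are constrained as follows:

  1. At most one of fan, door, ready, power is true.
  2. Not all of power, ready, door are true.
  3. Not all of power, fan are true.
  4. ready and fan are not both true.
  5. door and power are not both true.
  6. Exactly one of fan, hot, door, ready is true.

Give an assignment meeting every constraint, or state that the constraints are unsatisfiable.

hot: False, power: False, fan: True, door: False, ready: False

  (1) {fan, door, ready, power}: 1 true — at most one ✓
  (2) {power, ready, door}: 0/3 true — not all ✓
  (3) {power, fan}: 1/2 true — not all ✓
  (4) ready=F, fan=T — not both ✓
  (5) door=F, power=F — not both ✓
  (6) {fan, hot, door, ready}: 1 true — exactly one ✓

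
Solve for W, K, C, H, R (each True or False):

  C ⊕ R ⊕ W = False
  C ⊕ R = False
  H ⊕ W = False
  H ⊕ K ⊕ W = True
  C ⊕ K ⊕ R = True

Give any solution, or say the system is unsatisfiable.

W: False, K: True, C: True, H: False, R: True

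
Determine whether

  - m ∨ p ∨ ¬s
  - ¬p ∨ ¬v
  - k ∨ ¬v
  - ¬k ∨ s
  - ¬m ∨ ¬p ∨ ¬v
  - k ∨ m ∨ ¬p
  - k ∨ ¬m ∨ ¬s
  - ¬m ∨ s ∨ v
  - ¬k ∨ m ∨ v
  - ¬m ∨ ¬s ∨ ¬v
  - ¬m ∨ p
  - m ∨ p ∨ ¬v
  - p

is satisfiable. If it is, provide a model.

k=T; v=F; s=T; p=T; m=T

Unit clause (p) forces p = True.
In (¬p ∨ ¬v) only ¬v is left, so v = False.
Try k = False:
  (k ∨ m ∨ ¬p) forces m = True.
  (k ∨ ¬m ∨ ¬s) forces s = False.
  clause (¬m ∨ s ∨ v) is falsified — backtrack.
So k = True.
  then (¬k ∨ s) forces s = True.
  then (¬k ∨ m ∨ v) forces m = True.
All clauses satisfied.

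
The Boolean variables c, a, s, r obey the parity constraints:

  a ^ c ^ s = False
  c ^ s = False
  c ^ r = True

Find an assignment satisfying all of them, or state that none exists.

c = True, a = False, s = True, r = False

a ^ c ^ s = F ^ T ^ T = False ✓
c ^ s = T ^ T = False ✓
c ^ r = T ^ F = True ✓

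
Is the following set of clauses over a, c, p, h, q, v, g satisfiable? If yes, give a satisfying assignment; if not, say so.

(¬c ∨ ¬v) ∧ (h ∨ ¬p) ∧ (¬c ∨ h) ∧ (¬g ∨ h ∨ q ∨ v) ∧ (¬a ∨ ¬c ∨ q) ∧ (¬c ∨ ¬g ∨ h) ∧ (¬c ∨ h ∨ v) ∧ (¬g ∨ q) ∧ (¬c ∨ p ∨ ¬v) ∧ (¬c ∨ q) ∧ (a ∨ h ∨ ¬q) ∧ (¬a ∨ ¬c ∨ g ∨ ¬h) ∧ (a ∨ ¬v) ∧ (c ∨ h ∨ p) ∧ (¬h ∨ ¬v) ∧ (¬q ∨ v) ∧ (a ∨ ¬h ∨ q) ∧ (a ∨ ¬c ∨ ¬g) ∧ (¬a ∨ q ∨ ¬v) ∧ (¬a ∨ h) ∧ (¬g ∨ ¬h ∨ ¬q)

Set a = True.
  then (¬a ∨ h) forces h = True.
  then (¬h ∨ ¬v) forces v = False.
  then (¬q ∨ v) forces q = False.
  then (¬a ∨ ¬c ∨ q) forces c = False.
  then (¬g ∨ q) forces g = False.
Set p = True.
All clauses satisfied.

a=T, c=F, p=T, h=T, q=F, v=F, g=F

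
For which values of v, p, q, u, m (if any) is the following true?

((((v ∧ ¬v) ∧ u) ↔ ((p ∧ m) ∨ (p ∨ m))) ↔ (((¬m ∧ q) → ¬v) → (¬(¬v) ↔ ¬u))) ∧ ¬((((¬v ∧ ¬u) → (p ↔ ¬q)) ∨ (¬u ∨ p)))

The conjunct ¬((((¬v ∧ ¬u) → (p ↔ ¬q)) ∨ (¬u ∨ p))) is unsatisfiable on its own:
  u = True: this becomes ¬((True ∨ p)) = False.
  u = False: this becomes ¬(((¬v → (p ↔ ¬q)) ∨ True)) = False.
So the whole conjunction is unsatisfiable.

Unsatisfiable — no assignment works.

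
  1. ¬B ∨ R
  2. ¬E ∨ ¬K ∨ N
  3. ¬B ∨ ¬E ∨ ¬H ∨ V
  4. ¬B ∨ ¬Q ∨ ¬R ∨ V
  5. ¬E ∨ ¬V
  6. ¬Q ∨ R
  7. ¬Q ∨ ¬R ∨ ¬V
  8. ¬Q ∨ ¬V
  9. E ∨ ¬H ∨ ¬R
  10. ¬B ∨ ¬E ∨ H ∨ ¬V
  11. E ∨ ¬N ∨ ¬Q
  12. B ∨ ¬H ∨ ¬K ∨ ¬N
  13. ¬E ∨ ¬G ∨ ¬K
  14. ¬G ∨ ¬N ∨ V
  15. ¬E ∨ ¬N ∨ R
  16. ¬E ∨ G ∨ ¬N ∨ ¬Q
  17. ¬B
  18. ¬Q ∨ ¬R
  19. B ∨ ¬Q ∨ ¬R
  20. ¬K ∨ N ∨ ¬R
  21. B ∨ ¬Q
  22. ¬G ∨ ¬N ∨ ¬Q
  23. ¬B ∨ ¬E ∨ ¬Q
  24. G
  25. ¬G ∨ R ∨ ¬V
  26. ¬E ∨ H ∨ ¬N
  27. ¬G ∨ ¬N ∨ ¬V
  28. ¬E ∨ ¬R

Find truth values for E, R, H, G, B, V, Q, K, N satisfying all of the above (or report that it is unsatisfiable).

Unit clause (¬B) forces B = False.
In (B ∨ ¬Q) only ¬Q is left, so Q = False.
Unit clause (G) forces G = True.
Set E = True.
  then (¬E ∨ ¬V) forces V = False.
  then (¬E ∨ ¬G ∨ ¬K) forces K = False.
  then (¬G ∨ ¬N ∨ V) forces N = False.
  then (¬E ∨ ¬R) forces R = False.
Set H = True.
All clauses satisfied.

E = True; R = False; H = True; G = True; B = False; V = False; Q = False; K = False; N = False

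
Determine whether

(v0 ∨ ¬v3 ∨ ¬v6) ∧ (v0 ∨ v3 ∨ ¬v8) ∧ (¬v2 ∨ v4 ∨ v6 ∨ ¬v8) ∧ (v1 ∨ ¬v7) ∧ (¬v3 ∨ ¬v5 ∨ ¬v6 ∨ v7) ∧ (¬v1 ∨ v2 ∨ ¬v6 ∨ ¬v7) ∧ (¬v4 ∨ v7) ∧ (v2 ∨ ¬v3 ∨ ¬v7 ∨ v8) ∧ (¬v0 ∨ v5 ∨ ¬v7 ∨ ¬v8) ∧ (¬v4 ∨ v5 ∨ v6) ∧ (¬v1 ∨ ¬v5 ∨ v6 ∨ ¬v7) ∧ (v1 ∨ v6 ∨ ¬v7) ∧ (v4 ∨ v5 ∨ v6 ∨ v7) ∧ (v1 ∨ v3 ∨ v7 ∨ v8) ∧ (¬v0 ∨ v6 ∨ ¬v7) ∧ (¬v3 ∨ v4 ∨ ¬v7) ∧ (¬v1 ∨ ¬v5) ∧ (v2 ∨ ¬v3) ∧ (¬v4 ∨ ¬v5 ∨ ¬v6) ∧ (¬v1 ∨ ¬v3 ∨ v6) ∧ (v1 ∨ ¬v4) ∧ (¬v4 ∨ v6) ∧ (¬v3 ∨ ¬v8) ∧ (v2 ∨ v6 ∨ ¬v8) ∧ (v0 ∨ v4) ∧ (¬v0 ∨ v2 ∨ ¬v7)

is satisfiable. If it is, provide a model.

Set v0 = True.
Set v1 = True.
  then (¬v1 ∨ ¬v5) forces v5 = False.
Set v2 = True.
Set v3 = False.
Set v4 = True.
  then (¬v4 ∨ v7) forces v7 = True.
  then (¬v0 ∨ v5 ∨ ¬v7 ∨ ¬v8) forces v8 = False.
  then (¬v4 ∨ v5 ∨ v6) forces v6 = True.
All clauses satisfied.

v0=T; v1=T; v2=T; v3=F; v4=T; v5=F; v6=T; v7=T; v8=F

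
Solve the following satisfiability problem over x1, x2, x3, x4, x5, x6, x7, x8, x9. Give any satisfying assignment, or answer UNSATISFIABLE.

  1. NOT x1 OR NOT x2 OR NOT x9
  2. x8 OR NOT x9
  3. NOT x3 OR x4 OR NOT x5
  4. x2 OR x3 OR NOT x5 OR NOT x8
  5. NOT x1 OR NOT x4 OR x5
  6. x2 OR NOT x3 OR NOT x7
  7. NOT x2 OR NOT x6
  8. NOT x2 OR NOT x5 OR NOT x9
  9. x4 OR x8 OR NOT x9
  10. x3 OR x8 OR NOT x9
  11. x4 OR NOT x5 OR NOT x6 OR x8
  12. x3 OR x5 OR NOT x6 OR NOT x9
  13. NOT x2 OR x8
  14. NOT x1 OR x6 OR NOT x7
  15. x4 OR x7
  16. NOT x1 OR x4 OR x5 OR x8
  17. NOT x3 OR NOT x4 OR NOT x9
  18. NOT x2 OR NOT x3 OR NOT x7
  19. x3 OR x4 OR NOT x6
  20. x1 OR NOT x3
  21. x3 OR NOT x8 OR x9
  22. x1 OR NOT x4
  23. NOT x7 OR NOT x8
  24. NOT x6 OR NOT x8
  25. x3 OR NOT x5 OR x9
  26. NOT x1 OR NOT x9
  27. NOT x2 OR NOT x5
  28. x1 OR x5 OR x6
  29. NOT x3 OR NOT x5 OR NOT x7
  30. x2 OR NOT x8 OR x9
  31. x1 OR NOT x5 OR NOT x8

Set x1 = True.
  then (NOT x1 OR NOT x9) forces x9 = False.
Set x2 = False.
  then (x2 OR NOT x8 OR x9) forces x8 = False.
Try x3 = False:
  (x3 OR NOT x5 OR x9) forces x5 = False.
  (NOT x1 OR NOT x4 OR x5) forces x4 = False.
  clause (NOT x1 OR x4 OR x5 OR x8) is falsified — backtrack.
So x3 = True.
  then (x2 OR NOT x3 OR NOT x7) forces x7 = False.
  then (x4 OR x7) forces x4 = True.
  then (NOT x1 OR NOT x4 OR x5) forces x5 = True.
Set x6 = False.
All clauses satisfied.

x1=T, x2=F, x3=T, x4=T, x5=T, x6=F, x7=F, x8=F, x9=F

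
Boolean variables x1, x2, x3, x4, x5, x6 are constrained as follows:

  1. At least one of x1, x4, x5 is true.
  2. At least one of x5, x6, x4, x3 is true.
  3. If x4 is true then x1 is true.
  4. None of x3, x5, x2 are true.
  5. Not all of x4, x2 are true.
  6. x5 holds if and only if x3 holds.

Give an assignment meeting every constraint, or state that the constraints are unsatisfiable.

x1: True; x2: False; x3: False; x4: True; x5: False; x6: True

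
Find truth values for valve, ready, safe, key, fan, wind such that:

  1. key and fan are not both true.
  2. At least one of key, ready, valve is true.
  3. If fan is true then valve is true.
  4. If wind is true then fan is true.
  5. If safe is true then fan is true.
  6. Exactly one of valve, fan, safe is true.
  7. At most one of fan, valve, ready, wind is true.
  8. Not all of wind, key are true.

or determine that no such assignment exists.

valve=T; ready=F; safe=F; key=F; fan=F; wind=F

  (1) key=F, fan=F — not both ✓
  (2) {key, ready, valve}: 1 true — at least one ✓
  (3) fan=F ⇒ valve: vacuous ✓
  (4) wind=F ⇒ fan: vacuous ✓
  (5) safe=F ⇒ fan: vacuous ✓
  (6) {valve, fan, safe}: 1 true — exactly one ✓
  (7) {fan, valve, ready, wind}: 1 true — at most one ✓
  (8) {wind, key}: 0/2 true — not all ✓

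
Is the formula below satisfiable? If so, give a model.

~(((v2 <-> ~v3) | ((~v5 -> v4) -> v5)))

v2=F, v3=F, v4=T, v5=F

  ~(((v2 <-> ~v3) | ((~v5 -> v4) -> v5))) = True
    (v2 <-> ~v3) | ((~v5 -> v4) -> v5) = False
      v2 <-> ~v3 = False
        ~v3 = True
      (~v5 -> v4) -> v5 = False
        ~v5 -> v4 = True
          ~v5 = True
The formula evaluates to True.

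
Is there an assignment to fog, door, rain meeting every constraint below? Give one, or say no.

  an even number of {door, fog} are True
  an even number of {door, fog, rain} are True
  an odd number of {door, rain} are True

fog=T; door=T; rain=F

{door, fog}: 2 true → even ✓
{door, fog, rain}: 2 true → even ✓
{door, rain}: 1 true → odd ✓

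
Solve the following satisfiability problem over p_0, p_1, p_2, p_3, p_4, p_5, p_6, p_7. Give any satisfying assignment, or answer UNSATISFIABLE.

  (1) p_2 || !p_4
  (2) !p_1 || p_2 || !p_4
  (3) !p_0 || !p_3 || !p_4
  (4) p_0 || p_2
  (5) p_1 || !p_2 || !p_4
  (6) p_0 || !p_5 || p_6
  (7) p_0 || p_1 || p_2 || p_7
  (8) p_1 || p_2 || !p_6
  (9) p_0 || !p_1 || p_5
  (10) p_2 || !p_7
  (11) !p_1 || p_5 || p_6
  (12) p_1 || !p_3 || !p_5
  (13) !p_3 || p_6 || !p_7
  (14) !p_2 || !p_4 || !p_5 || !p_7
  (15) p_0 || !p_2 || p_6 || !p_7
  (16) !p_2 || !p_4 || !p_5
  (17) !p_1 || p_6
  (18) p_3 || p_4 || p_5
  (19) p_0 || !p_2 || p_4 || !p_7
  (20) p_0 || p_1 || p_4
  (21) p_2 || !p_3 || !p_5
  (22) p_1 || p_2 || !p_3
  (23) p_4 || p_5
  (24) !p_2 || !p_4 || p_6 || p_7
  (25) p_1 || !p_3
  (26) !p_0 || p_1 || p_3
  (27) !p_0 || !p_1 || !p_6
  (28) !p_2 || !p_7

p_0 = False; p_1 = True; p_2 = True; p_3 = True; p_4 = False; p_5 = True; p_6 = True; p_7 = False

Set p_0 = False.
  then (p_0 || p_2) forces p_2 = True.
  then (!p_2 || !p_7) forces p_7 = False.
Try p_1 = False:
  (p_1 || !p_2 || !p_4) forces p_4 = False.
  clause (p_0 || p_1 || p_4) is falsified — backtrack.
So p_1 = True.
  then (p_0 || !p_1 || p_5) forces p_5 = True.
  then (!p_2 || !p_4 || !p_5) forces p_4 = False.
  then (!p_1 || p_6) forces p_6 = True.
Set p_3 = True.
All clauses satisfied.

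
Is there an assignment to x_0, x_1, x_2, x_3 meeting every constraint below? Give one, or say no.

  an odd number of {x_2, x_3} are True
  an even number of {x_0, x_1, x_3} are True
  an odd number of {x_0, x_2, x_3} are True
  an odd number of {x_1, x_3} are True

Adding constraints 1, 2, 3, 4 mod 2: every variable appears an even number of times on the left, so the left side is 0.
But the right sides sum to 1 (mod 2). 0 ≠ 1 — the system is inconsistent.

No satisfying assignment exists.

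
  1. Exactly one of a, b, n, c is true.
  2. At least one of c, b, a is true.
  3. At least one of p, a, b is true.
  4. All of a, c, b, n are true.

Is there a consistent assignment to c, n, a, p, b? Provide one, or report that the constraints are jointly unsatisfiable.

The formula is unsatisfiable.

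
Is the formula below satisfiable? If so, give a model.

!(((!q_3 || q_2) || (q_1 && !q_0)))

q_0 = True; q_1 = True; q_2 = False; q_3 = True

  !(((!q_3 || q_2) || (q_1 && !q_0))) = True
    (!q_3 || q_2) || (q_1 && !q_0) = False
      !q_3 || q_2 = False
        !q_3 = False
      q_1 && !q_0 = False
        !q_0 = False
The formula evaluates to True.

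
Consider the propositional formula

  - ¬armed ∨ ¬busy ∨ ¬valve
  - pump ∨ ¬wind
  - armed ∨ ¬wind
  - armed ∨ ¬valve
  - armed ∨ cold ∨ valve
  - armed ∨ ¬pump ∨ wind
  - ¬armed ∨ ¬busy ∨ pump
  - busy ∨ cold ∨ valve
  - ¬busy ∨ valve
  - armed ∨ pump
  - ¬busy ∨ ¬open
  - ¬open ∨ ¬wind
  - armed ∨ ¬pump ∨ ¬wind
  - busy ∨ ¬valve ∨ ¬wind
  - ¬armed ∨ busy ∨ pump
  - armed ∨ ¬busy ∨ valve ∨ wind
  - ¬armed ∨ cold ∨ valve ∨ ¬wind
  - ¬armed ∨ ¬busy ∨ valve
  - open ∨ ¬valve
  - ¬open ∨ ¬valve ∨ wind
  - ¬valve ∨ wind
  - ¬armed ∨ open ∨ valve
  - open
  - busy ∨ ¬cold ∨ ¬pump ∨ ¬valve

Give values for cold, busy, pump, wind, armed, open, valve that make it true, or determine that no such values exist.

cold=T, busy=F, pump=T, wind=F, armed=T, open=T, valve=F

Unit clause (open) forces open = True.
In (¬busy ∨ ¬open) only ¬busy is left, so busy = False.
In (¬open ∨ ¬wind) only ¬wind is left, so wind = False.
In (¬open ∨ ¬valve ∨ wind) only ¬valve is left, so valve = False.
In (busy ∨ cold ∨ valve) only cold is left, so cold = True.
Try pump = False:
  (armed ∨ pump) forces armed = True.
  clause (¬armed ∨ busy ∨ pump) is falsified — backtrack.
So pump = True.
  then (armed ∨ ¬pump ∨ wind) forces armed = True.
All clauses satisfied.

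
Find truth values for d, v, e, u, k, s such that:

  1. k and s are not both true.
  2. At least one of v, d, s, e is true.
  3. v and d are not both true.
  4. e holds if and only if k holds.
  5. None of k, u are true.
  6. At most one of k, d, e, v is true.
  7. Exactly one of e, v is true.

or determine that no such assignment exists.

d: False; v: True; e: False; u: False; k: False; s: False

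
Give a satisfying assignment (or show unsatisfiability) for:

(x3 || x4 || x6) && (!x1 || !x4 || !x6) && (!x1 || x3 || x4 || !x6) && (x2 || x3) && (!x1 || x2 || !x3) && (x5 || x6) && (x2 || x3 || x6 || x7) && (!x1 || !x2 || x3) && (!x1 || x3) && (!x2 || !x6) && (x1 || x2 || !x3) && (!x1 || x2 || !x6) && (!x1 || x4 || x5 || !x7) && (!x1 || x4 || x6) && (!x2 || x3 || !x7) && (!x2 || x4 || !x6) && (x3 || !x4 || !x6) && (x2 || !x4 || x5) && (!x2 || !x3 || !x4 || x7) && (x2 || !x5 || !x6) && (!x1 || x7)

x1 = True, x2 = True, x3 = True, x4 = True, x5 = True, x6 = False, x7 = True

Set x1 = True.
  then (!x1 || x3) forces x3 = True.
  then (!x1 || x7) forces x7 = True.
  then (!x1 || x2 || !x3) forces x2 = True.
  then (!x2 || !x6) forces x6 = False.
  then (!x1 || x4 || x6) forces x4 = True.
  then (x5 || x6) forces x5 = True.
All clauses satisfied.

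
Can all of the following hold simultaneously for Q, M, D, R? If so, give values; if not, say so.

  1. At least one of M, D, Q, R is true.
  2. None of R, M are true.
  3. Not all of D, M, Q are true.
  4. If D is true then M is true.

Q = True, M = False, D = False, R = False

  (1) {M, D, Q, R}: 1 true — at least one ✓
  (2) {R, M}: 0 true — none ✓
  (3) {D, M, Q}: 1/3 true — not all ✓
  (4) D=F ⇒ M: vacuous ✓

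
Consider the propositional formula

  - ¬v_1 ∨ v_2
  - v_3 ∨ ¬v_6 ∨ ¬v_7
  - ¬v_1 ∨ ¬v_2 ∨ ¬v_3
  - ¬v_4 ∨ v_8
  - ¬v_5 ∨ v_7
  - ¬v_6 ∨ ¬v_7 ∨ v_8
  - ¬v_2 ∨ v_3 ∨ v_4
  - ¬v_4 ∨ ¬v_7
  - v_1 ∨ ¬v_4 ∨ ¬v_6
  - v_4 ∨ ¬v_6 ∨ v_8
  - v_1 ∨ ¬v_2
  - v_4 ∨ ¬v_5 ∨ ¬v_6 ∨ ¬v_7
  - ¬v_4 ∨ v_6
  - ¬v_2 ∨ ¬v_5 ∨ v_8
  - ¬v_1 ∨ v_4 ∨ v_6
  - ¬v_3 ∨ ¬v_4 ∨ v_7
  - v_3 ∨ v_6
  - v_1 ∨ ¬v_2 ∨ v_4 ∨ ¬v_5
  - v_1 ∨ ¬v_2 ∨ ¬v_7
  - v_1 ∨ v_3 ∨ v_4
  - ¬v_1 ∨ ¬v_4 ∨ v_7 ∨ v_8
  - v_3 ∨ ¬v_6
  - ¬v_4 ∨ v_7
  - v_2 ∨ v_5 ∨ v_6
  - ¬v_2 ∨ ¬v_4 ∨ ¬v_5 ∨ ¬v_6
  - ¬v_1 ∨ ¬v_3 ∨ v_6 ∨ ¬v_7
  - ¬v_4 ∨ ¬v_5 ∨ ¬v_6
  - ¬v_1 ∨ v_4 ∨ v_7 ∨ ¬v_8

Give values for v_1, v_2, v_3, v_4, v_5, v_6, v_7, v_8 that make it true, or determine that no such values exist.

Set v_1 = False.
  then (v_1 ∨ ¬v_2) forces v_2 = False.
Set v_3 = True.
Try v_4 = True:
  (¬v_4 ∨ v_8) forces v_8 = True.
  (¬v_4 ∨ ¬v_7) forces v_7 = False.
  clause (¬v_3 ∨ ¬v_4 ∨ v_7) is falsified — backtrack.
So v_4 = False.
Set v_5 = False.
  then (v_2 ∨ v_5 ∨ v_6) forces v_6 = True.
  then (v_4 ∨ ¬v_6 ∨ v_8) forces v_8 = True.
Set v_7 = True.
All clauses satisfied.

v_1: False; v_2: False; v_3: True; v_4: False; v_5: False; v_6: True; v_7: True; v_8: True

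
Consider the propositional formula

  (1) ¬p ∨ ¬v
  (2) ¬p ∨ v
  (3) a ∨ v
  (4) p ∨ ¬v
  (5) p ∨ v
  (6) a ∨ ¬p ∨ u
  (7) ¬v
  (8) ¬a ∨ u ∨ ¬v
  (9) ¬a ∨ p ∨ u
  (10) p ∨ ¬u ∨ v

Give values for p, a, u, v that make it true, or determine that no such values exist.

UNSATISFIABLE

Case v = True:
  Clause (¬v) is falsified — contradiction.
Case v = False:
  (¬p ∨ v) forces p = False.
  Clause (p ∨ v) is falsified — contradiction.
Both cases fail, so the formula is unsatisfiable.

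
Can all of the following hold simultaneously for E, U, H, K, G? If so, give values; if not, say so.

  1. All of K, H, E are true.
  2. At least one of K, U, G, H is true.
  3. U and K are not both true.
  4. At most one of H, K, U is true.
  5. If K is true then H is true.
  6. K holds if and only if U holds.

Case H = True:
  (1) forces K = True.
  Constraint (4) is violated (H=T, K=T) — contradiction.
Case H = False:
  Constraint (1) is violated (H=F) — contradiction.
Both cases fail — unsatisfiable.

Unsatisfiable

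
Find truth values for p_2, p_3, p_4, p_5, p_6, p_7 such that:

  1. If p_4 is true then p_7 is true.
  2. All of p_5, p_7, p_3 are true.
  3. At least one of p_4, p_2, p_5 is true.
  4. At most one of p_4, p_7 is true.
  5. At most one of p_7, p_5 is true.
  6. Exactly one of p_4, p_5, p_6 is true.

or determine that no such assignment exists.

No satisfying assignment exists.

Case p_5 = True:
  (2) forces p_7 = True.
  Constraint (5) is violated (p_7=T, p_5=T) — contradiction.
Case p_5 = False:
  Constraint (2) is violated (p_5=F) — contradiction.
Both cases fail — unsatisfiable.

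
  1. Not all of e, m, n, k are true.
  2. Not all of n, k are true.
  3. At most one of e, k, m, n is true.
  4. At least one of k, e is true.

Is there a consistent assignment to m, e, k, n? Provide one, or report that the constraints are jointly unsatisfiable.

m=F, e=T, k=F, n=F

  (1) {e, m, n, k}: 1/4 true — not all ✓
  (2) {n, k}: 0/2 true — not all ✓
  (3) {e, k, m, n}: 1 true — at most one ✓
  (4) {k, e}: 1 true — at least one ✓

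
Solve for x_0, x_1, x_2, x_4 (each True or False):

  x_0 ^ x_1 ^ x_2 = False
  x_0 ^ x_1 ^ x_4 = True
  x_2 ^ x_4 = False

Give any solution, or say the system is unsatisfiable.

Adding constraints 1, 2, 3 mod 2: every variable appears an even number of times on the left, so the left side is 0.
But the right sides sum to 1 (mod 2). 0 ≠ 1 — the system is inconsistent.

No satisfying assignment exists.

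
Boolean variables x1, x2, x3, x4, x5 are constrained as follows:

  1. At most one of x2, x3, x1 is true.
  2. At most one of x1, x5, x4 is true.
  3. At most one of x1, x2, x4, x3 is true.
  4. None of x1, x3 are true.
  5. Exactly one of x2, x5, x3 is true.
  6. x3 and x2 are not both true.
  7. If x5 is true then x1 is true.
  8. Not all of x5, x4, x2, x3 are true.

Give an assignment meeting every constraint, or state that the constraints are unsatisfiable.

x1 = False; x2 = True; x3 = False; x4 = False; x5 = False

  (1) {x2, x3, x1}: 1 true — at most one ✓
  (2) {x1, x5, x4}: 0 true — at most one ✓
  (3) {x1, x2, x4, x3}: 1 true — at most one ✓
  (4) {x1, x3}: 0 true — none ✓
  (5) {x2, x5, x3}: 1 true — exactly one ✓
  (6) x3=F, x2=T — not both ✓
  (7) x5=F ⇒ x1: vacuous ✓
  (8) {x5, x4, x2, x3}: 1/4 true — not all ✓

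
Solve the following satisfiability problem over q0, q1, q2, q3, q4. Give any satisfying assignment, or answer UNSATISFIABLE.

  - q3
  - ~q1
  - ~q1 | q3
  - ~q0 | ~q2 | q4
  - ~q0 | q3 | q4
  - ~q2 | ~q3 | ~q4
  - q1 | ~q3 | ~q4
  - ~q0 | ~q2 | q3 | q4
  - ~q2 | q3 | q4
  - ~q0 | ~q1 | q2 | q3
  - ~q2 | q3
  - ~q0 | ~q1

Unit clause (q3) forces q3 = True.
Unit clause (~q1) forces q1 = False.
In (q1 | ~q3 | ~q4) only ~q4 is left, so q4 = False.
Set q0 = False.
Set q2 = True.
All clauses satisfied.

q0: False; q1: False; q2: True; q3: True; q4: False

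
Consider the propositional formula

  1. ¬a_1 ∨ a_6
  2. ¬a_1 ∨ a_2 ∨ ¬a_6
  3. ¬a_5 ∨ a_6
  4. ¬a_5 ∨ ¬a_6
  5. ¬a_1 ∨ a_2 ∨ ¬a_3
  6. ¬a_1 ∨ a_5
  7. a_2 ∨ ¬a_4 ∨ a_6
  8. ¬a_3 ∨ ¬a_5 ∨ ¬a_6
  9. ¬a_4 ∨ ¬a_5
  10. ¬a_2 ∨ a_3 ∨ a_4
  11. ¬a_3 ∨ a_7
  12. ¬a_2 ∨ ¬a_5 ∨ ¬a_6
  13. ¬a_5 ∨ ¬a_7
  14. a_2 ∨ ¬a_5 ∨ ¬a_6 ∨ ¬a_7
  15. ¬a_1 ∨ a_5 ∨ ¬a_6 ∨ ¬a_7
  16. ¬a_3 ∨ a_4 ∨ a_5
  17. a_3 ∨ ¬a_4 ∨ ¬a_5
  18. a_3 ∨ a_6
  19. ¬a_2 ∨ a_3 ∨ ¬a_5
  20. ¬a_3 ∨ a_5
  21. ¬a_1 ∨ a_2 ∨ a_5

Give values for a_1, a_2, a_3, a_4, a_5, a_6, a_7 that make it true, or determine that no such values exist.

a_1 = False, a_2 = False, a_3 = False, a_4 = True, a_5 = False, a_6 = True, a_7 = False

Set a_1 = False.
Set a_2 = False.
Try a_3 = True:
  (¬a_3 ∨ a_7) forces a_7 = True.
  (¬a_5 ∨ ¬a_7) forces a_5 = False.
  clause (¬a_3 ∨ a_5) is falsified — backtrack.
So a_3 = False.
  then (a_3 ∨ a_6) forces a_6 = True.
  then (¬a_5 ∨ ¬a_6) forces a_5 = False.
Set a_4 = True.
Set a_7 = False.
All clauses satisfied.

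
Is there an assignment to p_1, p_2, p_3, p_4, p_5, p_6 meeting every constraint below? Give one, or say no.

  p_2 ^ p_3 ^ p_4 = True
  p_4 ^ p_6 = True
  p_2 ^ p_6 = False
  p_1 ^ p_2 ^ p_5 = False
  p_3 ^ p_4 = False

p_1 = False, p_2 = True, p_3 = False, p_4 = False, p_5 = True, p_6 = True

p_2 ^ p_3 ^ p_4 = T ^ F ^ F = True ✓
p_4 ^ p_6 = F ^ T = True ✓
p_2 ^ p_6 = T ^ T = False ✓
p_1 ^ p_2 ^ p_5 = F ^ T ^ T = False ✓
p_3 ^ p_4 = F ^ F = False ✓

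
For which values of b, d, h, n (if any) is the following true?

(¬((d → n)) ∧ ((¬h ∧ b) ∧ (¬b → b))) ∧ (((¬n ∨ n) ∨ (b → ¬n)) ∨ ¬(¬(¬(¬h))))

b=T; d=T; h=F; n=F

  ¬((d → n)) ∧ ((¬h ∧ b) ∧ (¬b → b)) = True
    ¬((d → n)) = True
      d → n = False
    (¬h ∧ b) ∧ (¬b → b) = True
      ¬h ∧ b = True
        ¬h = True
      ¬b → b = True
        ¬b = False
  ((¬n ∨ n) ∨ (b → ¬n)) ∨ ¬(¬(¬(¬h))) = True
    (¬n ∨ n) ∨ (b → ¬n) = True
      ¬n ∨ n = True
        ¬n = True
      b → ¬n = True
        ¬n = True
    ¬(¬(¬(¬h))) = False
      ¬(¬(¬h)) = True
        ¬(¬h) = False
          ¬h = True
Both conjuncts True, so the formula holds.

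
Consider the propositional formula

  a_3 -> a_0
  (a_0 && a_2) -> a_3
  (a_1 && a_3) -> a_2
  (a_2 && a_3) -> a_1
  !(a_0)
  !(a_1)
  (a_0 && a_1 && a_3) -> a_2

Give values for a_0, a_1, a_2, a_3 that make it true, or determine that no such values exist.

a_0=F; a_1=F; a_2=F; a_3=F

Unit clause (!a_1) forces a_1 = False.
Unit clause (!a_0) forces a_0 = False.
In (a_0 || !a_3) only !a_3 is left, so a_3 = False.
Set a_2 = False.
Check each clause:
  (!a_1): !a_1 holds.
  (!a_0): !a_0 holds.
  (!a_0 || !a_1 || a_2 || !a_3): !a_0 holds.
  (!a_1 || a_2 || !a_3): !a_1 holds.
  (a_1 || !a_2 || !a_3): !a_2 holds.
  (!a_0 || !a_2 || a_3): !a_0 holds.
  (a_0 || !a_3): !a_3 holds.
All clauses satisfied.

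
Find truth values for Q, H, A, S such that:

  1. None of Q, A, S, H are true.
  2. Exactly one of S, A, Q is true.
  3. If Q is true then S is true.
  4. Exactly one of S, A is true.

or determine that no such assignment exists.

The formula is unsatisfiable.

Case Q = True:
  Constraint (1) is violated (Q=T) — contradiction.
Case Q = False:
  (1) forces A = False.
  (1) forces S = False.
  Constraint (2) is violated (S=F, A=F, Q=F) — contradiction.
Both cases fail — unsatisfiable.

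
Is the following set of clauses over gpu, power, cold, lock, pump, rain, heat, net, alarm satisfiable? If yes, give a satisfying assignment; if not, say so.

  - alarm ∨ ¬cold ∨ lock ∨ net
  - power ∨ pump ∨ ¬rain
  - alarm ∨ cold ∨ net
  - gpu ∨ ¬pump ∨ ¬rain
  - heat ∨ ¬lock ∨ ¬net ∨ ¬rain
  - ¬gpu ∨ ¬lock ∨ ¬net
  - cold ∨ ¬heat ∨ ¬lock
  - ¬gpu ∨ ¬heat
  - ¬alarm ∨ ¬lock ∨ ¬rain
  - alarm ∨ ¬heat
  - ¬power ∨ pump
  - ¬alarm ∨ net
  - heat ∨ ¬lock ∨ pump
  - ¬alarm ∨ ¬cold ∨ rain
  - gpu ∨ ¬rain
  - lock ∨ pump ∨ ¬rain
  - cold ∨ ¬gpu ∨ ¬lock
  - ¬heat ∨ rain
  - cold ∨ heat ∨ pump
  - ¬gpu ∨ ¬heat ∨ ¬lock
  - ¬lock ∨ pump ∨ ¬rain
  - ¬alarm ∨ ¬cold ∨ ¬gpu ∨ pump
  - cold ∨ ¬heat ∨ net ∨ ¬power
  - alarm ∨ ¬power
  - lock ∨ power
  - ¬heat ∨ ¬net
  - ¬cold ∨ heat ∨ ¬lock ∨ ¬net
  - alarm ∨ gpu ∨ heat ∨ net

gpu=F; power=T; cold=F; lock=T; pump=T; rain=F; heat=F; net=T; alarm=T

Set gpu = False.
  then (gpu ∨ ¬rain) forces rain = False.
  then (¬heat ∨ rain) forces heat = False.
Set power = True.
  then (¬power ∨ pump) forces pump = True.
  then (alarm ∨ ¬power) forces alarm = True.
  then (¬alarm ∨ net) forces net = True.
  then (¬alarm ∨ ¬cold ∨ rain) forces cold = False.
Set lock = True.
All clauses satisfied.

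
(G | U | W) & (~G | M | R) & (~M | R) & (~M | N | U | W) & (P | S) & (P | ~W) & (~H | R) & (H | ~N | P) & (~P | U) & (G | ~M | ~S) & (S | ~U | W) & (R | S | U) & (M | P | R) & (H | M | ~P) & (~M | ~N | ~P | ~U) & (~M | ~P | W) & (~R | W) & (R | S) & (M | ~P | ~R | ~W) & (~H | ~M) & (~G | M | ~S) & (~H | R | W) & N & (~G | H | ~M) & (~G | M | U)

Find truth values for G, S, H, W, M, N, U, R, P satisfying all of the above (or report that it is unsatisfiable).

Case H = True:
  (~H | R) forces R = True.
  (~R | W) forces W = True.
  (P | ~W) forces P = True.
  (~P | U) forces U = True.
  (M | ~P | ~R | ~W) forces M = True.
  Clause (~H | ~M) is falsified — contradiction.
Case H = False:
  (N) forces N = True.
  (H | ~N | P) forces P = True.
  (~P | U) forces U = True.
  (H | M | ~P) forces M = True.
  Clause (~M | ~N | ~P | ~U) is falsified — contradiction.
Both cases fail, so the formula is unsatisfiable.

UNSATISFIABLE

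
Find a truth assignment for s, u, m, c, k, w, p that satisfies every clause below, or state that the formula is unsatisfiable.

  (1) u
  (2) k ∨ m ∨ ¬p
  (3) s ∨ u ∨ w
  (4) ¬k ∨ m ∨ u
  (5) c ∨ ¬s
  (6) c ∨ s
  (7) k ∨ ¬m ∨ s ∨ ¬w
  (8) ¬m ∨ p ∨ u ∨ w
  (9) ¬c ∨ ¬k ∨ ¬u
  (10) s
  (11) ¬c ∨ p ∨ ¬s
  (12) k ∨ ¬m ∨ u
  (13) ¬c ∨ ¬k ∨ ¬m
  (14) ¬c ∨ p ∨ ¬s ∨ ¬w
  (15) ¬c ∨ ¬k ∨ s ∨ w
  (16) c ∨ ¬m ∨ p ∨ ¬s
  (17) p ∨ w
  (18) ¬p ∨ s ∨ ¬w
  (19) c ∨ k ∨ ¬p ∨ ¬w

s: True, u: True, m: True, c: True, k: False, w: True, p: True

Unit clause (u) forces u = True.
Unit clause (s) forces s = True.
In (c ∨ ¬s) only c is left, so c = True.
In (¬c ∨ ¬k ∨ ¬u) only ¬k is left, so k = False.
In (¬c ∨ p ∨ ¬s) only p is left, so p = True.
In (k ∨ m ∨ ¬p) only m is left, so m = True.
Set w = True.
All clauses satisfied.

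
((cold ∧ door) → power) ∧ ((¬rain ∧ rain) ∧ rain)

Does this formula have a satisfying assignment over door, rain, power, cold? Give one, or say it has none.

Case rain = True: the conjunct ¬rain is False.
Case rain = False: the conjunct rain is False.
Both cases fail — unsatisfiable.

Unsatisfiable — no assignment works.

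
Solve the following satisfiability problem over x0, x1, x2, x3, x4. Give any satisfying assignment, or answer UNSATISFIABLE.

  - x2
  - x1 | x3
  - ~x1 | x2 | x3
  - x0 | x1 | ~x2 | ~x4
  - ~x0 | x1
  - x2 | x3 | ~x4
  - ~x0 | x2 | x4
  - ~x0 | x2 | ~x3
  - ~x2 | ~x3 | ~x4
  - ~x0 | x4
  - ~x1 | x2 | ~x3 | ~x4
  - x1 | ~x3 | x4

x0: False, x1: True, x2: True, x3: True, x4: False

Unit clause (x2) forces x2 = True.
Set x0 = False.
Try x1 = False:
  (x1 | x3) forces x3 = True.
  (x0 | x1 | ~x2 | ~x4) forces x4 = False.
  clause (x1 | ~x3 | x4) is falsified — backtrack.
So x1 = True.
Set x3 = True.
  then (~x2 | ~x3 | ~x4) forces x4 = False.
All clauses satisfied.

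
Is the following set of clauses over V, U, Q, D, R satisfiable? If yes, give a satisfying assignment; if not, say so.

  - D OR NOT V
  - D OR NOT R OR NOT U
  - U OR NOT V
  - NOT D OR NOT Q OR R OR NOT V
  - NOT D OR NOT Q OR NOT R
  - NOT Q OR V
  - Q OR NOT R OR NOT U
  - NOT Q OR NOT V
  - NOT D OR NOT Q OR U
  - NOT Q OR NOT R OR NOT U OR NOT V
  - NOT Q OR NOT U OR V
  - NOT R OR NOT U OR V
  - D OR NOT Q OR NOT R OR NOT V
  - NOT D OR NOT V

V = False; U = True; Q = False; D = False; R = False

Try V = True:
  (D OR NOT V) forces D = True.
  clause (NOT D OR NOT V) is falsified — backtrack.
So V = False.
  then (NOT Q OR V) forces Q = False.
Set U = True.
  then (Q OR NOT R OR NOT U) forces R = False.
Set D = False.
All clauses satisfied.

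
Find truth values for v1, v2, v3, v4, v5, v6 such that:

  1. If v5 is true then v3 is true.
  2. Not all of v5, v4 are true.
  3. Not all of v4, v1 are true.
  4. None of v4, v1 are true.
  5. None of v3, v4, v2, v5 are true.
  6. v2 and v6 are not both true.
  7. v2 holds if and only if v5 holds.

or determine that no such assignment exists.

v1 = False, v2 = False, v3 = False, v4 = False, v5 = False, v6 = True

  (1) v5=F ⇒ v3: vacuous ✓
  (2) {v5, v4}: 0/2 true — not all ✓
  (3) {v4, v1}: 0/2 true — not all ✓
  (4) {v4, v1}: 0 true — none ✓
  (5) {v3, v4, v2, v5}: 0 true — none ✓
  (6) v2=F, v6=T — not both ✓
  (7) v2=F, v5=F — same ✓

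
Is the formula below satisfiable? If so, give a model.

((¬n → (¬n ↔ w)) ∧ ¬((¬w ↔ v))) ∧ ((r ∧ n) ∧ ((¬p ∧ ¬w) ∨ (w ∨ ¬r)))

v=T, r=T, w=T, p=T, n=T

  (¬n → (¬n ↔ w)) ∧ ¬((¬w ↔ v)) = True
    ¬n → (¬n ↔ w) = True
      ¬n = False
      ¬n ↔ w = False
        ¬n = False
    ¬((¬w ↔ v)) = True
      ¬w ↔ v = False
        ¬w = False
  (r ∧ n) ∧ ((¬p ∧ ¬w) ∨ (w ∨ ¬r)) = True
    r ∧ n = True
    (¬p ∧ ¬w) ∨ (w ∨ ¬r) = True
      ¬p ∧ ¬w = False
        ¬p = False
        ¬w = False
      w ∨ ¬r = True
        ¬r = False
Both conjuncts True, so the formula holds.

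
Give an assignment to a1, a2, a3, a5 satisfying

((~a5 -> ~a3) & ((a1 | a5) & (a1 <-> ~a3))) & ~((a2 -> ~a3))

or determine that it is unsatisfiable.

a1: False; a2: True; a3: True; a5: True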